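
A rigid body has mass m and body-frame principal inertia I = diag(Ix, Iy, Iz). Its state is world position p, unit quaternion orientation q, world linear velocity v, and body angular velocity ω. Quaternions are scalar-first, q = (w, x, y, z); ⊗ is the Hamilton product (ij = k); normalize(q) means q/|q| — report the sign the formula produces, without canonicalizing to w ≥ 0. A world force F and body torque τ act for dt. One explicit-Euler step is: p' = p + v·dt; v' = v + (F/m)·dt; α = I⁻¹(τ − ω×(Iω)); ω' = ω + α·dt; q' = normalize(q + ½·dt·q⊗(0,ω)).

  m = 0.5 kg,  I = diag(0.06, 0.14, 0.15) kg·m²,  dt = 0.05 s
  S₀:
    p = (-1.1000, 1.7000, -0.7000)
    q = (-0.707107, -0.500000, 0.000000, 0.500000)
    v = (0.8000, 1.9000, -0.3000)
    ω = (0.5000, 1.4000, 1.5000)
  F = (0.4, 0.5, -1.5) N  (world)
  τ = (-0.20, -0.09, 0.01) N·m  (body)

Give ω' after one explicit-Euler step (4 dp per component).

angular accel α = (-3.6833, -0.1607, -0.3067)
ω + α·dt = (0.3158, 1.3920, 1.4847)

ω' = (0.3158, 1.3920, 1.4847)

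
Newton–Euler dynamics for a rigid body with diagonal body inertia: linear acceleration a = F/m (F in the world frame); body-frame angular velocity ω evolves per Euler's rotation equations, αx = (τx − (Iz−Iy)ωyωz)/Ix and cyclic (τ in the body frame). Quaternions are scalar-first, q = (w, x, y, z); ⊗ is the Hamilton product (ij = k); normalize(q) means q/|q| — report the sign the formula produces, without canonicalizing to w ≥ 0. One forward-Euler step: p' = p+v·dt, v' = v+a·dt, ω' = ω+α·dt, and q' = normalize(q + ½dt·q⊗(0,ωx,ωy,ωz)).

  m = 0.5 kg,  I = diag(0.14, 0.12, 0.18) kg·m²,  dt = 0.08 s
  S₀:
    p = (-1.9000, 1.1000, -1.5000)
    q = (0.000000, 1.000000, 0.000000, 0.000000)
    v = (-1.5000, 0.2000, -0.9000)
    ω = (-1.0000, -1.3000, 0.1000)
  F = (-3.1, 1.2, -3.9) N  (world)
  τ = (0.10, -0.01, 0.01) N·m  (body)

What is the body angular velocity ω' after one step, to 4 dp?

(τ − ω×Iω)/I = (0.7700, -0.1167, 0.2000)
new body rate ω' = (-0.9384, -1.3093, 0.1160)

ω' = (-0.9384, -1.3093, 0.1160)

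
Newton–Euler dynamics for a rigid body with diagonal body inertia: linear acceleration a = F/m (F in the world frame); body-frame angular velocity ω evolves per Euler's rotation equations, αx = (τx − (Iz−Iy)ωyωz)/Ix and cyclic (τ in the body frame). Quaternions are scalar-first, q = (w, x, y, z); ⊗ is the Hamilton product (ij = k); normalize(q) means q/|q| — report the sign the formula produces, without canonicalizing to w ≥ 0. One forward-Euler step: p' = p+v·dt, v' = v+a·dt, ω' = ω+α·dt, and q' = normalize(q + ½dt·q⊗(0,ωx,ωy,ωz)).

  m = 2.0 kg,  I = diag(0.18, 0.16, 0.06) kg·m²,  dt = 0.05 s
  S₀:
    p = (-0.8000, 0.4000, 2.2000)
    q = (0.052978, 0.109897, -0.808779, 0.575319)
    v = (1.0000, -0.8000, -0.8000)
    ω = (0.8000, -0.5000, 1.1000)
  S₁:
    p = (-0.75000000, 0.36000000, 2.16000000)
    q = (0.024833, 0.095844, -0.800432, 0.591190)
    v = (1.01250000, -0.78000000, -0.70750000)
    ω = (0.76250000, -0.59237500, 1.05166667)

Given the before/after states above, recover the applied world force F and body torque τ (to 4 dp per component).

F = (0.5000, 0.8000, 3.7000)
τ = (-0.0800, -0.1900, -0.0500)

ω₁ − ω₀ = (-0.03750000, -0.09237500, -0.04833333)
ω₀×(Iω₀) = (0.0550, 0.1056, 0.0080)
τ = I·(Δω/dt) + ω₀×(Iω₀) = (-0.0800, -0.1900, -0.0500)
velocity change Δv = (0.01250000, 0.02000000, 0.09250000)
applied force F = (0.5000, 0.8000, 3.7000)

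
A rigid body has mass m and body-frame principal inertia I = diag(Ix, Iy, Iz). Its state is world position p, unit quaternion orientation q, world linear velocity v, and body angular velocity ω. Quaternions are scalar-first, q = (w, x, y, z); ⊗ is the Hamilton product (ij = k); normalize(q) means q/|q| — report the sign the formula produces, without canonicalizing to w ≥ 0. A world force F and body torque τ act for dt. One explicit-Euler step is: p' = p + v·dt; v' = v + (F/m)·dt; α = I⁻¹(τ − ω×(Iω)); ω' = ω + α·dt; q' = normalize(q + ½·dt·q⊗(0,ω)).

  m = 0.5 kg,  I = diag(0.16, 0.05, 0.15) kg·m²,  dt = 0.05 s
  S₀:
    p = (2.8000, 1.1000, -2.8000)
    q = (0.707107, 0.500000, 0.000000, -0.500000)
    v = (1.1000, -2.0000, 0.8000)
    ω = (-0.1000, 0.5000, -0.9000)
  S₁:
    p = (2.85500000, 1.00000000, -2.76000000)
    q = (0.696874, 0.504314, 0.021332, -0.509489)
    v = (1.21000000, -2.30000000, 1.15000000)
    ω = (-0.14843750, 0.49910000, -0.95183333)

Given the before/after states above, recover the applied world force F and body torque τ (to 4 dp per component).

velocity change Δv = (0.11000000, -0.30000000, 0.35000000)
F = m·Δv/dt = (1.1000, -3.0000, 3.5000)
rate change Δω = (-0.04843750, -0.00090000, -0.05183333)
applied torque τ = (-0.2000, 0.0000, -0.1500)

F = (1.1000, -3.0000, 3.5000)
τ = (-0.2000, 0.0000, -0.1500)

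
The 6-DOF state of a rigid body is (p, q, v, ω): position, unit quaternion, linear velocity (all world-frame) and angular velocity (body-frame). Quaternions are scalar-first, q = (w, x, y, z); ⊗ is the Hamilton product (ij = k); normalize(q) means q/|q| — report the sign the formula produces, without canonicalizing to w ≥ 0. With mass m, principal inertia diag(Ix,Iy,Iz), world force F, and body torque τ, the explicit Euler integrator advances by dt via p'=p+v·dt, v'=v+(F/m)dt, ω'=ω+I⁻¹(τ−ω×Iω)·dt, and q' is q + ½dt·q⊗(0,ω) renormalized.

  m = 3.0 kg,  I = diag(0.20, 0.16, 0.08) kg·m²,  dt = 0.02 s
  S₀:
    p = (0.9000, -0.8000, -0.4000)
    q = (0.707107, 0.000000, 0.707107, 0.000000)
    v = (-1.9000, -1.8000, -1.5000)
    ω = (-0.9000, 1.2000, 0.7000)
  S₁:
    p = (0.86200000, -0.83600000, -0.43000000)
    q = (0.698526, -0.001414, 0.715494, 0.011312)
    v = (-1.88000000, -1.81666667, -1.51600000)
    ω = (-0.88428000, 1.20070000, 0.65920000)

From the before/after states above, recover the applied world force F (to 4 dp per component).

F = (3.0000, -2.5000, -2.4000)

Δv = v₁−v₀ = (0.02000000, -0.01666667, -0.01600000)
m·(v₁−v₀)/dt = (3.0000, -2.5000, -2.4000)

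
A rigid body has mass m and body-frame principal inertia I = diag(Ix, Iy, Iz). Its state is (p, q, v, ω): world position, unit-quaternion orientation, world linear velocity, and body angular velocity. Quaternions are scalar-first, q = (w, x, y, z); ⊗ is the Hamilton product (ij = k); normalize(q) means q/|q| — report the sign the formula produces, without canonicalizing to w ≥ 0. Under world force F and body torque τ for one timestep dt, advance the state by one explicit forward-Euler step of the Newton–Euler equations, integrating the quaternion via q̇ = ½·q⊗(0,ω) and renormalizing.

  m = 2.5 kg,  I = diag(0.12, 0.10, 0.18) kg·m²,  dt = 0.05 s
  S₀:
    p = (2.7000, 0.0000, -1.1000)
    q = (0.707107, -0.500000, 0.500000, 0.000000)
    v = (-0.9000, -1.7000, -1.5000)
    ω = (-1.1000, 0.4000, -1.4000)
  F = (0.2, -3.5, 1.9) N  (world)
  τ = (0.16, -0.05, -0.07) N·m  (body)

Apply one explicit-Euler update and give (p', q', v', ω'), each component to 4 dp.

precession coupling ω×(Iω) = (-0.0448, -0.0924, 0.0088)
(τ − ω×Iω)/I = (1.7067, 0.4240, -0.4378)
ω' = ω + α·dt = (-1.0147, 0.4212, -1.4219)
Hamilton product q⊗(0,ω) = (-0.7500000, -1.4778177, -0.4171572, -0.6399498)
updated quaternion q' = (0.6876, -0.5364, 0.4891, -0.0160)
linear accel F/m = (0.0800, -1.4000, 0.7600)
new position p' = (2.6550, -0.0850, -1.1750)
new velocity v' = (-0.8960, -1.7700, -1.4620)

p' = (2.6550, -0.0850, -1.1750)
q' = (0.6876, -0.5364, 0.4891, -0.0160)
v' = (-0.8960, -1.7700, -1.4620)
ω' = (-1.0147, 0.4212, -1.4219)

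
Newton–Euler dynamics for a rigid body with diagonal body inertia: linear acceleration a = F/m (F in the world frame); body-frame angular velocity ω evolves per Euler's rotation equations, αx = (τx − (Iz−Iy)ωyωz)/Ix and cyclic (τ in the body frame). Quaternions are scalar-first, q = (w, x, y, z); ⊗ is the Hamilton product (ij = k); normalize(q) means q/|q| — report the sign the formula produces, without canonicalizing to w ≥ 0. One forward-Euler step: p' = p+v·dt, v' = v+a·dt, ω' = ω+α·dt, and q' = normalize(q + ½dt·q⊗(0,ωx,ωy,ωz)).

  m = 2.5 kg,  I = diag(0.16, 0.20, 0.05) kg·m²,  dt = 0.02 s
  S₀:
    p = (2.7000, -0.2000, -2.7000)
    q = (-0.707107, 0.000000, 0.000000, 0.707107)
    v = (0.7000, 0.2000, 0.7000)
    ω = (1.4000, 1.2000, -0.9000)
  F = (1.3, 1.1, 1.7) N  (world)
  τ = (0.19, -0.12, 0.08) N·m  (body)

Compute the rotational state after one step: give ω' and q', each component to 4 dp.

ω' = (1.4035, 1.2019, -0.8949)
q' = (-0.7006, -0.0184, 0.0014, 0.7133)

ω×(Iω) gyroscopic = (0.1620, -0.1386, 0.0672)
α = I⁻¹(τ − ω×Iω) = (0.1750, 0.0930, 0.2560)
ω + α·dt = (1.4035, 1.2019, -0.8949)
2q̇ = q⊗(0,ω) = (0.6363963, -1.8384782, 0.1414214, 0.6363963)
q + ½dt·q⊗(0,ω), renormalized = (-0.7006, -0.0184, 0.0014, 0.7133)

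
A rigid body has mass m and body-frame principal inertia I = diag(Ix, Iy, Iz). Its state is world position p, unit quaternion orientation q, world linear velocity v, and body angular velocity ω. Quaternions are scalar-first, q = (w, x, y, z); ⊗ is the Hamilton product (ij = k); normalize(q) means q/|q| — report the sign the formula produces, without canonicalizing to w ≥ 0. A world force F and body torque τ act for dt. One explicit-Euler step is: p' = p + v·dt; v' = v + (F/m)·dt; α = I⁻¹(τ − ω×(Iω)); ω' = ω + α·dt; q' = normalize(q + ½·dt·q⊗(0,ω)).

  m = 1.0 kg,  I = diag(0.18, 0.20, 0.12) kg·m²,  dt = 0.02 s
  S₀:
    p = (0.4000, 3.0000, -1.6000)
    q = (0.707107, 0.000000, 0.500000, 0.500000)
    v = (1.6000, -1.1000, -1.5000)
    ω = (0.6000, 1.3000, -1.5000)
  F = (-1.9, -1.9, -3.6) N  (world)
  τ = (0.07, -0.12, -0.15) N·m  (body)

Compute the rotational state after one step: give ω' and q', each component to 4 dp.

precession coupling ω×(Iω) = (0.1560, -0.0540, 0.0156)
(τ − ω×Iω)/I = (-0.4778, -0.3300, -1.3800)
new body rate ω' = (0.5904, 1.2934, -1.5276)
q⊗(0,ω) = (0.1000000, -0.9757358, 1.2192391, -1.3606605)
updated quaternion q' = (0.7080, -0.0098, 0.5121, 0.4863)

ω' = (0.5904, 1.2934, -1.5276)
q' = (0.7080, -0.0098, 0.5121, 0.4863)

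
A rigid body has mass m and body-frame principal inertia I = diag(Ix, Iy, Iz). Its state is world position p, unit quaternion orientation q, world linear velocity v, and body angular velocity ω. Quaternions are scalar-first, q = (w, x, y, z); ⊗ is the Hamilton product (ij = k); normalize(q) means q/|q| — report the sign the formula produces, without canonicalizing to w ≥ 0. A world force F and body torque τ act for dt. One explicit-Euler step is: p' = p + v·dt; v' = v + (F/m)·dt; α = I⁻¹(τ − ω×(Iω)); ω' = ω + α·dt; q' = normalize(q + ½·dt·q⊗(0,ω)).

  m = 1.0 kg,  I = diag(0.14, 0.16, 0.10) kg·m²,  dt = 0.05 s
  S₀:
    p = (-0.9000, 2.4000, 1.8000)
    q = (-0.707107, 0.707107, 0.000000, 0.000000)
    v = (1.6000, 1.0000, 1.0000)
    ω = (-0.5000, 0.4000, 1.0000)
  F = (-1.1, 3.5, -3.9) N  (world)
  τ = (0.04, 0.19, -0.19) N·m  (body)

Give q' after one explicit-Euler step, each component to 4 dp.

q⊗(0,ω) = (0.3535535, 0.3535535, -0.9899498, -0.4242642)
updated quaternion q' = (-0.6980, 0.7156, -0.0247, -0.0106)

q' = (-0.6980, 0.7156, -0.0247, -0.0106)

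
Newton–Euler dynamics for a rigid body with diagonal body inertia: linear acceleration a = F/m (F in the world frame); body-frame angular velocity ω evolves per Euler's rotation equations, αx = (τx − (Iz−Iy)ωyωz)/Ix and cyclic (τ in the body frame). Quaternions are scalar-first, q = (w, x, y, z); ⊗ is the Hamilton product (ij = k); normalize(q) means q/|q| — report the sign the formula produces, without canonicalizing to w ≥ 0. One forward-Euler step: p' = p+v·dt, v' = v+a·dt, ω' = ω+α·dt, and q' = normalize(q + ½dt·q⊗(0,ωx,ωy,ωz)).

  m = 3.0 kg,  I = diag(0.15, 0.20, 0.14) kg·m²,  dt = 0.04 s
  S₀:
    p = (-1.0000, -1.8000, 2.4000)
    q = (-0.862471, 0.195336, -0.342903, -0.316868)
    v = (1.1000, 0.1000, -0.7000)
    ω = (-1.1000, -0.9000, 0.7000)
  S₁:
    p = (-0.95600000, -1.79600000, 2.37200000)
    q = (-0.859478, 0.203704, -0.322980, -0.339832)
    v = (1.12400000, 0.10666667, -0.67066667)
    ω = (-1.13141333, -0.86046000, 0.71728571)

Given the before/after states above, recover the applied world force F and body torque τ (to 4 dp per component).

F = (1.8000, 0.5000, 2.2000)
τ = (-0.0800, 0.1900, 0.1100)

velocity change Δv = (0.02400000, 0.00666667, 0.02933333)
m·(v₁−v₀)/dt = (1.8000, 0.5000, 2.2000)
rate change Δω = (-0.03141333, 0.03954000, 0.01728571)
precession coupling = (0.0378, -0.0077, 0.0495)
I·α + gyro = (-0.0800, 0.1900, 0.1100)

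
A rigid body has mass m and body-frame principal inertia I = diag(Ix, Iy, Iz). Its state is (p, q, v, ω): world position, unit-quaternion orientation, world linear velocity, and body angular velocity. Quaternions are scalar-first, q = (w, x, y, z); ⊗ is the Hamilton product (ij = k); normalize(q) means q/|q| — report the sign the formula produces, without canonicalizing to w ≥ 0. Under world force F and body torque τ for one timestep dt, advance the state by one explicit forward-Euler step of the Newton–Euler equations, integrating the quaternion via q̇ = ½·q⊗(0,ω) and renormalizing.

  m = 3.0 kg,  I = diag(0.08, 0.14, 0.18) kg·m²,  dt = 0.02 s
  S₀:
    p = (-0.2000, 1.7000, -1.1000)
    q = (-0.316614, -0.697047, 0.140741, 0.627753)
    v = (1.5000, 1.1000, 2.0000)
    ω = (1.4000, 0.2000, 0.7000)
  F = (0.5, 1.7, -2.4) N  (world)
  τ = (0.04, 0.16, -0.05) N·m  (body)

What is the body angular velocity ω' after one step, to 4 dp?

ω' = (1.4086, 0.2369, 0.6926)

precession coupling ω×(Iω) = (0.0056, -0.0980, 0.0168)
angular accel α = (0.4300, 1.8429, -0.3711)
new body rate ω' = (1.4086, 0.2369, 0.6926)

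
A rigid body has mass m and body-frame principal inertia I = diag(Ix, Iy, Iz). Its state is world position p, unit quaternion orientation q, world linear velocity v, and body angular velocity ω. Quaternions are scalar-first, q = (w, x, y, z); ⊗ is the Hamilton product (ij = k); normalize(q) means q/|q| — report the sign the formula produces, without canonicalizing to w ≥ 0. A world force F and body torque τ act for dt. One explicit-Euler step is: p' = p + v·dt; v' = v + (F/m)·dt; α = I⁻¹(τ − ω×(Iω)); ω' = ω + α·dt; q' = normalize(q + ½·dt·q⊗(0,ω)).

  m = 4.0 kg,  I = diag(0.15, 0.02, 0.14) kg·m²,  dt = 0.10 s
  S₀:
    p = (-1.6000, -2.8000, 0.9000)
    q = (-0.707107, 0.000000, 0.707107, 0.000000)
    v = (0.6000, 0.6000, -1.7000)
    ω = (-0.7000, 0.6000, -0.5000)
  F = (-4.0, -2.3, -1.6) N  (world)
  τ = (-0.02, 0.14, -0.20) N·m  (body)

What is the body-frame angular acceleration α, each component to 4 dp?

α = (0.1067, 6.8250, -1.8186)

gyro term ω×Iω = (-0.0360, 0.0035, 0.0546)
α = I⁻¹(τ − ω×Iω) = (0.1067, 6.8250, -1.8186)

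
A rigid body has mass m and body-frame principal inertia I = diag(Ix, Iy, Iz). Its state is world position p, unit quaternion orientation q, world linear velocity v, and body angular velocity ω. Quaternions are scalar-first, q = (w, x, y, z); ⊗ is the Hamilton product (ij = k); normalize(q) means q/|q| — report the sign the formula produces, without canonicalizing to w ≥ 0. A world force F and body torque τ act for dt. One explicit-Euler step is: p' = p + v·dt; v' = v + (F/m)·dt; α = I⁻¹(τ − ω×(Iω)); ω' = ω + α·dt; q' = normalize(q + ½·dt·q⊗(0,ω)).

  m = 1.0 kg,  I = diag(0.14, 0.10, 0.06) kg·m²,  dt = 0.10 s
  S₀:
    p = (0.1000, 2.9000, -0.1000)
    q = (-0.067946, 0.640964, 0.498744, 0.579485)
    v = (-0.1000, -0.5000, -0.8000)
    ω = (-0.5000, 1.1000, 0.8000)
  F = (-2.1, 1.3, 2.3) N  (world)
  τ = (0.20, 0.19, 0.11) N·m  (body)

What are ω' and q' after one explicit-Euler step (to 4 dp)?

ω×(Iω) gyroscopic = (-0.0352, -0.0320, 0.0220)
(τ − ω×Iω)/I = (1.6800, 2.2200, 1.4667)
ω + α·dt = (-0.3320, 1.3220, 0.9467)
q⊗(0,ω) = (-0.6917244, -0.2044653, -0.8772543, 0.9000756)
q + ½dt·q⊗(0,ω), renormalized = (-0.1023, 0.6291, 0.4537, 0.6229)

ω' = (-0.3320, 1.3220, 0.9467)
q' = (-0.1023, 0.6291, 0.4537, 0.6229)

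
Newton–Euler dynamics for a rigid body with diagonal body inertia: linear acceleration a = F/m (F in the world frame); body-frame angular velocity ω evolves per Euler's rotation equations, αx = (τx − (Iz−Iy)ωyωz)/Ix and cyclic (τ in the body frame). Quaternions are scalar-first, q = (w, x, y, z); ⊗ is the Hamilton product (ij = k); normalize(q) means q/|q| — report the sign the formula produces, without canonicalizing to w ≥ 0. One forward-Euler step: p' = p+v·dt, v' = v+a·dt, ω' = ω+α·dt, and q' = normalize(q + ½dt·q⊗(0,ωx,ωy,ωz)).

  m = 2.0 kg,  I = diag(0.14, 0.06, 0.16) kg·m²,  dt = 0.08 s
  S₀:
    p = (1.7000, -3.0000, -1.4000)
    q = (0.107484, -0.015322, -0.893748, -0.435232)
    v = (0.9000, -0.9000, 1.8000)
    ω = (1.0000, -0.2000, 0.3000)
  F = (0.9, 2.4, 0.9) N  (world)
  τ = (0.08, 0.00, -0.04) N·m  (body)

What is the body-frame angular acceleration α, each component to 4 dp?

gyro term ω×Iω = (-0.0060, -0.0060, 0.0160)
α = I⁻¹(τ − ω×Iω) = (0.6143, 0.1000, -0.3500)

α = (0.6143, 0.1000, -0.3500)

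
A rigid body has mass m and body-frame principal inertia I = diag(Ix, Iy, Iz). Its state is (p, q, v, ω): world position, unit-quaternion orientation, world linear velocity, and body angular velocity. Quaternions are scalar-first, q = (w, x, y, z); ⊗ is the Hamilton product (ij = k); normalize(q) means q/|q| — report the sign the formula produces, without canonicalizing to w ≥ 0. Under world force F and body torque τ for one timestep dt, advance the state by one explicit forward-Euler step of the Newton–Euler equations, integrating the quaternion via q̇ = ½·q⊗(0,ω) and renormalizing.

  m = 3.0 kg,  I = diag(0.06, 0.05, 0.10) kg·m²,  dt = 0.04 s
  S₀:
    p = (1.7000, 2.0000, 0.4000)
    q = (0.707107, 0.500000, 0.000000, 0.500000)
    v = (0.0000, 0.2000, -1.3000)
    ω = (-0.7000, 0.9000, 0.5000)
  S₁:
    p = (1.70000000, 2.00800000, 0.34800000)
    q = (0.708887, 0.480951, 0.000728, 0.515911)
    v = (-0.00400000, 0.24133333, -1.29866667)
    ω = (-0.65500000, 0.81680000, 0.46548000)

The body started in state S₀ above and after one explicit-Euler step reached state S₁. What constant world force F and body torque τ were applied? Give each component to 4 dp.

rate change Δω = (0.04500000, -0.08320000, -0.03452000)
I·α + gyro = (0.0900, -0.0900, -0.0800)
v₁ − v₀ = (-0.00400000, 0.04133333, 0.00133333)
F = m·Δv/dt = (-0.3000, 3.1000, 0.1000)

F = (-0.3000, 3.1000, 0.1000)
τ = (0.0900, -0.0900, -0.0800)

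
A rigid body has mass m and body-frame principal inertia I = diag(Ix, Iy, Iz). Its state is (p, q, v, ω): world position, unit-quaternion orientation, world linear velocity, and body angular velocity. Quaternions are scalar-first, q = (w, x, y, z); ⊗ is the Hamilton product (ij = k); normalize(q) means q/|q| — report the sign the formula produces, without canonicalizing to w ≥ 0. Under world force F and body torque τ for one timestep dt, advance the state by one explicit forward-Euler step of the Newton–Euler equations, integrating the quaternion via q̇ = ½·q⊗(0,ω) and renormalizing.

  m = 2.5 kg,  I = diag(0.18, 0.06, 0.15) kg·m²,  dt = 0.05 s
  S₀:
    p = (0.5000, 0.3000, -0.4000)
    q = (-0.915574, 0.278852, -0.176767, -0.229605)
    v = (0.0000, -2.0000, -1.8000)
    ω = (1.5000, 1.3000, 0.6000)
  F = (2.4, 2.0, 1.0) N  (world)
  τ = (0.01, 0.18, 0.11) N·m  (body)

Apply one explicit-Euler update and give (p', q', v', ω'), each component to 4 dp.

p' = (0.5000, 0.2000, -0.4900)
q' = (-0.9156, 0.2490, -0.2190, -0.2273)
v' = (0.0480, -1.9600, -1.7800)
ω' = (1.4833, 1.4275, 0.7147)

(τ − ω×Iω)/I = (-0.3344, 2.5500, 2.2933)
new body rate ω' = (1.4833, 1.4275, 0.7147)
Hamilton product q⊗(0,ω) = (-0.0507179, -1.1809347, -1.7019649, 0.0783137)
q' = normalize(q + ½dt·q⊗(0,ω)) = (-0.9156, 0.2490, -0.2190, -0.2273)
linear accel F/m = (0.9600, 0.8000, 0.4000)
p' = p + v·dt = (0.5000, 0.2000, -0.4900)
v' = v + a·dt = (0.0480, -1.9600, -1.7800)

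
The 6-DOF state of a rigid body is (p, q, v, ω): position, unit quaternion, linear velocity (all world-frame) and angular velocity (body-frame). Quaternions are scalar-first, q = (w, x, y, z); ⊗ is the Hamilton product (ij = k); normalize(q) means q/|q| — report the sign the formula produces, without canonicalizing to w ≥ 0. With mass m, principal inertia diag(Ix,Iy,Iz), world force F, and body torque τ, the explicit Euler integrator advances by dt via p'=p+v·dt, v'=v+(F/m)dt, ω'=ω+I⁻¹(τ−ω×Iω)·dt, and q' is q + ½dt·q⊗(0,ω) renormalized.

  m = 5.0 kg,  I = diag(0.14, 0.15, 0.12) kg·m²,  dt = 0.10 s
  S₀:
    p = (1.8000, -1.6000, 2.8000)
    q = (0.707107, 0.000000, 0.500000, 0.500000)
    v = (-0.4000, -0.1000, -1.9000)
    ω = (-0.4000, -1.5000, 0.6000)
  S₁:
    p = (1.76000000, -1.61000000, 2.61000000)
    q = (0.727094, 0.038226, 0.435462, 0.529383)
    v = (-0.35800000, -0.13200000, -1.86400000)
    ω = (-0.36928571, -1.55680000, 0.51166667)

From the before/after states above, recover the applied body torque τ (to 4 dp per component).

Δω = ω₁−ω₀ = (0.03071429, -0.05680000, -0.08833333)
gyro term ω₀×Iω₀ = (0.0270, -0.0048, 0.0060)
I·α + gyro = (0.0700, -0.0900, -0.1000)

τ = (0.0700, -0.0900, -0.1000)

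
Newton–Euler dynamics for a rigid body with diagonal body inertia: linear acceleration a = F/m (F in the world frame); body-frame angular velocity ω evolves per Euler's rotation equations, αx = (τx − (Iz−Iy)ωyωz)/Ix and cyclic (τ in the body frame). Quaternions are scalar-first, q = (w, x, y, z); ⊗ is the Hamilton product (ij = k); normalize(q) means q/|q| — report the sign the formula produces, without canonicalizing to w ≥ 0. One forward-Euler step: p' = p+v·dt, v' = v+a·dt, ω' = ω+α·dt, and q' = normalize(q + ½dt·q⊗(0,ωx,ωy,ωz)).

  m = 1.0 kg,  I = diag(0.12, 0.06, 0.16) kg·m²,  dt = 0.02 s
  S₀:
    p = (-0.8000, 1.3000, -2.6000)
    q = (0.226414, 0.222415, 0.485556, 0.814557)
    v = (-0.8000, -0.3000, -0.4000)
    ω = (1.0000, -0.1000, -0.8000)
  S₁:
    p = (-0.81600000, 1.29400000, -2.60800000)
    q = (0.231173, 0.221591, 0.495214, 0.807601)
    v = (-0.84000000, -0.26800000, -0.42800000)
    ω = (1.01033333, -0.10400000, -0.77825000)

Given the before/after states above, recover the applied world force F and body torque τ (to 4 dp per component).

velocity change Δv = (-0.04000000, 0.03200000, -0.02800000)
m·(v₁−v₀)/dt = (-2.0000, 1.6000, -1.4000)
rate change Δω = (0.01033333, -0.00400000, 0.02175000)
applied torque τ = (0.0700, 0.0200, 0.1800)

F = (-2.0000, 1.6000, -1.4000)
τ = (0.0700, 0.0200, 0.1800)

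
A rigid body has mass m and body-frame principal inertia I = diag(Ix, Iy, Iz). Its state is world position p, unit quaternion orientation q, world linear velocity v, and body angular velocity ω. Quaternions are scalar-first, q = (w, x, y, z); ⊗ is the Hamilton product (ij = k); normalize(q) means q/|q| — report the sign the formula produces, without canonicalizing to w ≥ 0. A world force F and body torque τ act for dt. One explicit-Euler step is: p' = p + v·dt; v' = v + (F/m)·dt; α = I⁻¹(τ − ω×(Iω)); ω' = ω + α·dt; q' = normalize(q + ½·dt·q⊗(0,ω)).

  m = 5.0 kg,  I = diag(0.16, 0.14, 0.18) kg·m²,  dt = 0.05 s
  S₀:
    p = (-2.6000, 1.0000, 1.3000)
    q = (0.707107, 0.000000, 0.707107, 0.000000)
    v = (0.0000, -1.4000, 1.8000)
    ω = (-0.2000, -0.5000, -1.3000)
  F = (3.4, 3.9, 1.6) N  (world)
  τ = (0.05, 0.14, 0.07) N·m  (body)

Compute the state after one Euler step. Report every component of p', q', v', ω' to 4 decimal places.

gyro term ω×Iω = (0.0260, -0.0052, -0.0020)
angular accel α = (0.1500, 1.0371, 0.4000)
ω + α·dt = (-0.1925, -0.4481, -1.2800)
q⊗(0,ω) = (0.3535535, -1.0606605, -0.3535535, -0.7778177)
q' = normalize(q + ½dt·q⊗(0,ω)) = (0.7155, -0.0265, 0.6978, -0.0194)
new position p' = (-2.6000, 0.9300, 1.3900)
v + (F/m)dt = (0.0340, -1.3610, 1.8160)

p' = (-2.6000, 0.9300, 1.3900)
q' = (0.7155, -0.0265, 0.6978, -0.0194)
v' = (0.0340, -1.3610, 1.8160)
ω' = (-0.1925, -0.4481, -1.2800)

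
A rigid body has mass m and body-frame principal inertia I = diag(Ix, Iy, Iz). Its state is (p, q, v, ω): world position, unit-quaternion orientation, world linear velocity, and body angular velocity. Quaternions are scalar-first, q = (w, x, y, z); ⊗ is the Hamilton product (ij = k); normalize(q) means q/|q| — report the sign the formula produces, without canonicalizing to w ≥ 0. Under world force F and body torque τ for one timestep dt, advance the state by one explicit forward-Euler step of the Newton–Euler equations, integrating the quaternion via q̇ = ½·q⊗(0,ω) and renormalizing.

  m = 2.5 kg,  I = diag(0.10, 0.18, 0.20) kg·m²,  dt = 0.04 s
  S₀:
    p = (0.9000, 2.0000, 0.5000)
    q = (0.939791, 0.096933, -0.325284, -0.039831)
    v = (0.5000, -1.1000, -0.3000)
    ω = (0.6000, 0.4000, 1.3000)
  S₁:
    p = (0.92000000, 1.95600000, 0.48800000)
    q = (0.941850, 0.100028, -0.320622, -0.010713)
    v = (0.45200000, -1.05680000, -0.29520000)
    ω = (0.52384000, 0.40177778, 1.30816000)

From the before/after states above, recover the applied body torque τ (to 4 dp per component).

rate change Δω = (-0.07616000, 0.00177778, 0.00816000)
applied torque τ = (-0.1800, -0.0700, 0.0600)

τ = (-0.1800, -0.0700, 0.0600)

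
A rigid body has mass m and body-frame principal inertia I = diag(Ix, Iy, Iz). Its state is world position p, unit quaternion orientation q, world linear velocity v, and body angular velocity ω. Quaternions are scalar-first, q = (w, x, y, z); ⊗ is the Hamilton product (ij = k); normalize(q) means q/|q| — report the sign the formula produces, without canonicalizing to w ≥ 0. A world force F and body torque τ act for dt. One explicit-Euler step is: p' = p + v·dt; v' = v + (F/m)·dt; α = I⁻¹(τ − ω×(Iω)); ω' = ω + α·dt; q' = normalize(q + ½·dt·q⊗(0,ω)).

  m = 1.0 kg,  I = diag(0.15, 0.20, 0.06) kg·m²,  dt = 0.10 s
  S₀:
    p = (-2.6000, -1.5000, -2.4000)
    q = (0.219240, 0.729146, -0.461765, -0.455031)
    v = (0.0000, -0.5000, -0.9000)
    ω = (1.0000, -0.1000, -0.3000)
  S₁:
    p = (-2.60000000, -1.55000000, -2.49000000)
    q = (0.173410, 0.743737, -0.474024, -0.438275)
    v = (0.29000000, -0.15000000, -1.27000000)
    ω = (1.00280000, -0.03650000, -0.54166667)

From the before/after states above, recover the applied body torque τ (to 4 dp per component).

Δω = ω₁−ω₀ = (0.00280000, 0.06350000, -0.24166667)
gyro term ω₀×Iω₀ = (-0.0042, -0.0270, -0.0050)
applied torque τ = (0.0000, 0.1000, -0.1500)

τ = (0.0000, 0.1000, -0.1500)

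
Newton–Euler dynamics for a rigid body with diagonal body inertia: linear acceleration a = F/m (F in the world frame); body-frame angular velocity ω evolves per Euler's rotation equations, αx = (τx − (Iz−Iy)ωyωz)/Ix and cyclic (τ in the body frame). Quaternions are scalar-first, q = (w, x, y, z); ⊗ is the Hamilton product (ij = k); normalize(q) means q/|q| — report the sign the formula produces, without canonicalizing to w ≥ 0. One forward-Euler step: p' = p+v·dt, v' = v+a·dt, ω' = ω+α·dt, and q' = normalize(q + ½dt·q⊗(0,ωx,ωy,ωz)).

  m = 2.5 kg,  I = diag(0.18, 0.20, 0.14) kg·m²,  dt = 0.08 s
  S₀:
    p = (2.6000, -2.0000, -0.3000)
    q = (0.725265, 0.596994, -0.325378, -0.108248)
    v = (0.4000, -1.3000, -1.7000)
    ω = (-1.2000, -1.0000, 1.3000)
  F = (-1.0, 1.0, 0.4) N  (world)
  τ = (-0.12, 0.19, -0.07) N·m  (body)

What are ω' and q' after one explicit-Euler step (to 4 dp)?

ω' = (-1.2880, -0.8990, 1.2463)
q' = (0.7441, 0.5392, -0.3790, -0.1097)

angular accel α = (-1.1000, 1.2620, -0.6714)
ω + α·dt = (-1.2880, -0.8990, 1.2463)
q⊗(0,ω) = (0.5317372, -1.4015574, -1.3714596, -0.0446031)
updated quaternion q' = (0.7441, 0.5392, -0.3790, -0.1097)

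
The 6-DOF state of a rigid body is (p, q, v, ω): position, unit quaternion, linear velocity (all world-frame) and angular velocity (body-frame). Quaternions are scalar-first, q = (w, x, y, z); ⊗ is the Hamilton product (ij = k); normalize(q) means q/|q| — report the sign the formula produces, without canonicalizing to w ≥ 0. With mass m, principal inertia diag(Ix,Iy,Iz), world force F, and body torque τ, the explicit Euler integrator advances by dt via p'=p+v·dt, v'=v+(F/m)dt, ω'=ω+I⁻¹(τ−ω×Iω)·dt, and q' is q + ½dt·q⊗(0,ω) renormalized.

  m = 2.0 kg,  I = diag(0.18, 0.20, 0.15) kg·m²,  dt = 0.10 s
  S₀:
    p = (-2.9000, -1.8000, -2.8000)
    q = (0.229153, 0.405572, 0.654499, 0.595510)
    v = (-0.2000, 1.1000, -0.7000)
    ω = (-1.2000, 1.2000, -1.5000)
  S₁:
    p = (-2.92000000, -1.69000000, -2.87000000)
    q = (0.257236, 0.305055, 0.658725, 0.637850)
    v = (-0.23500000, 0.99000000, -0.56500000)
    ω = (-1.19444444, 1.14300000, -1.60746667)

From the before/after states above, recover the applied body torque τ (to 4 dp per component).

Δω = ω₁−ω₀ = (0.00555556, -0.05700000, -0.10746667)
gyro term ω₀×Iω₀ = (0.0900, 0.0540, -0.0288)
τ = I·(Δω/dt) + ω₀×(Iω₀) = (0.1000, -0.0600, -0.1900)

τ = (0.1000, -0.0600, -0.1900)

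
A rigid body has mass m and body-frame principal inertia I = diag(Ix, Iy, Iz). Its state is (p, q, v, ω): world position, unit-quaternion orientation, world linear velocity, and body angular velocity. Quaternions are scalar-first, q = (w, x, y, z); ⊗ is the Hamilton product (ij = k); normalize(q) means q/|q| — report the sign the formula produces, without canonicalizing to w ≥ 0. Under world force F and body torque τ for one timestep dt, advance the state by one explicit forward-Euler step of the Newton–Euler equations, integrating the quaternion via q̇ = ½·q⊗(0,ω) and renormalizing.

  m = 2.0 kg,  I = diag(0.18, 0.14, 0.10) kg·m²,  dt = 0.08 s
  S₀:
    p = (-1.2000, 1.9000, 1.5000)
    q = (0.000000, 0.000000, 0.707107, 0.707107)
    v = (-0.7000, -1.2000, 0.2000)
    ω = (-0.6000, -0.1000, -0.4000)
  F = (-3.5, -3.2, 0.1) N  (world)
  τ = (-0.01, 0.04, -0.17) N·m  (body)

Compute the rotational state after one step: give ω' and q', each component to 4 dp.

ω' = (-0.6037, -0.0881, -0.5341)
q' = (0.0141, -0.0085, 0.6898, 0.7238)

angular accel α = (-0.0467, 0.1486, -1.6760)
ω + α·dt = (-0.6037, -0.0881, -0.5341)
2q̇ = q⊗(0,ω) = (0.3535535, -0.2121321, -0.4242642, 0.4242642)
q + ½dt·q⊗(0,ω), renormalized = (0.0141, -0.0085, 0.6898, 0.7238)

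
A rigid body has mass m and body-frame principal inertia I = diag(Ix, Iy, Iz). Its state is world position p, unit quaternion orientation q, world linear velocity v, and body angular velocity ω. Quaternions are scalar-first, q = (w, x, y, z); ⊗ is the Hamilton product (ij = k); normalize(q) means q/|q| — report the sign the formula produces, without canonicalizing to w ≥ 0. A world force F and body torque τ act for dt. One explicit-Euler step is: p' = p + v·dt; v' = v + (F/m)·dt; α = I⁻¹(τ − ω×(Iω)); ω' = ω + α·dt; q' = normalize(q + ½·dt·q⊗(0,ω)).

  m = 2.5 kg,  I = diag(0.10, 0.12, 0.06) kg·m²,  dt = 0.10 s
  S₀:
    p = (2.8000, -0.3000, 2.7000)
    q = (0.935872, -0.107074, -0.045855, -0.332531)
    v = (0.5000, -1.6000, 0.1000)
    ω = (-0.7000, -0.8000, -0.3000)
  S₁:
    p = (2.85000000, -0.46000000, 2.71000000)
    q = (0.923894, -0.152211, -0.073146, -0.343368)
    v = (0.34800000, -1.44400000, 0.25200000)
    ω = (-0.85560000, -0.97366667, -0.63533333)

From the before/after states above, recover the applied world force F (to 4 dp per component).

v₁ − v₀ = (-0.15200000, 0.15600000, 0.15200000)
m·(v₁−v₀)/dt = (-3.8000, 3.9000, 3.8000)

F = (-3.8000, 3.9000, 3.8000)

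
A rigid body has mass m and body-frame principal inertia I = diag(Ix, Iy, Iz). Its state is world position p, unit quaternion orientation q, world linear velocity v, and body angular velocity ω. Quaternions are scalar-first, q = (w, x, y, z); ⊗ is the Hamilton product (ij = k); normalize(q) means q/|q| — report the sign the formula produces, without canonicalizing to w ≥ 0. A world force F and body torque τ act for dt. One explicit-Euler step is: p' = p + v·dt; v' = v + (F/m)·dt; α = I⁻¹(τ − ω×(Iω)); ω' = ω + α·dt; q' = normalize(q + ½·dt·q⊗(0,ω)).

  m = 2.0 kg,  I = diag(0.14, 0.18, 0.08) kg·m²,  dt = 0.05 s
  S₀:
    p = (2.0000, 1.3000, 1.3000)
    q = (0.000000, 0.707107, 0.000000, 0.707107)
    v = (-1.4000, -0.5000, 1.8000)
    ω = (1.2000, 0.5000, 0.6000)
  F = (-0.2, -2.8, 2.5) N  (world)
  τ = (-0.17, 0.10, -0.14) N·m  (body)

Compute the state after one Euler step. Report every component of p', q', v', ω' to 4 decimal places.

α = I⁻¹(τ − ω×Iω) = (-1.0000, 0.3156, -2.0500)
ω + α·dt = (1.1500, 0.5158, 0.4975)
q⊗(0,ω) = (-1.2727926, -0.3535535, 0.4242642, 0.3535535)
q' = normalize(q + ½dt·q⊗(0,ω)) = (-0.0318, 0.6978, 0.0106, 0.7155)
a = F/m = (-0.1000, -1.4000, 1.2500)
new position p' = (1.9300, 1.2750, 1.3900)
new velocity v' = (-1.4050, -0.5700, 1.8625)

p' = (1.9300, 1.2750, 1.3900)
q' = (-0.0318, 0.6978, 0.0106, 0.7155)
v' = (-1.4050, -0.5700, 1.8625)
ω' = (1.1500, 0.5158, 0.4975)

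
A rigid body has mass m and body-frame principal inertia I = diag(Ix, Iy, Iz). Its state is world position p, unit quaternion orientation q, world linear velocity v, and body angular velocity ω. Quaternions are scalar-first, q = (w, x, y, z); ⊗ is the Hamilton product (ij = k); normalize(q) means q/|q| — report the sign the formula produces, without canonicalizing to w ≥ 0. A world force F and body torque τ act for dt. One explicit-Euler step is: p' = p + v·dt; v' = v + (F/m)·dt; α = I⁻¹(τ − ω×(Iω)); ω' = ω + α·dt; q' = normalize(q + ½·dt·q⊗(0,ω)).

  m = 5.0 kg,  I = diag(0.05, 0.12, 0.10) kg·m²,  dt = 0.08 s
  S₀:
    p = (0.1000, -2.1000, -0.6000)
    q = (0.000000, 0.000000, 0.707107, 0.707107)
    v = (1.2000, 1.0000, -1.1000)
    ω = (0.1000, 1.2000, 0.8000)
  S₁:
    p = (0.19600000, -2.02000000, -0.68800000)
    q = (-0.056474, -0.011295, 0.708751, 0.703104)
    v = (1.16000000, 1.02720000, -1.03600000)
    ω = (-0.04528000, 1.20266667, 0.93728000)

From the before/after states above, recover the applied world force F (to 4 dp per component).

v₁ − v₀ = (-0.04000000, 0.02720000, 0.06400000)
m·(v₁−v₀)/dt = (-2.5000, 1.7000, 4.0000)

F = (-2.5000, 1.7000, 4.0000)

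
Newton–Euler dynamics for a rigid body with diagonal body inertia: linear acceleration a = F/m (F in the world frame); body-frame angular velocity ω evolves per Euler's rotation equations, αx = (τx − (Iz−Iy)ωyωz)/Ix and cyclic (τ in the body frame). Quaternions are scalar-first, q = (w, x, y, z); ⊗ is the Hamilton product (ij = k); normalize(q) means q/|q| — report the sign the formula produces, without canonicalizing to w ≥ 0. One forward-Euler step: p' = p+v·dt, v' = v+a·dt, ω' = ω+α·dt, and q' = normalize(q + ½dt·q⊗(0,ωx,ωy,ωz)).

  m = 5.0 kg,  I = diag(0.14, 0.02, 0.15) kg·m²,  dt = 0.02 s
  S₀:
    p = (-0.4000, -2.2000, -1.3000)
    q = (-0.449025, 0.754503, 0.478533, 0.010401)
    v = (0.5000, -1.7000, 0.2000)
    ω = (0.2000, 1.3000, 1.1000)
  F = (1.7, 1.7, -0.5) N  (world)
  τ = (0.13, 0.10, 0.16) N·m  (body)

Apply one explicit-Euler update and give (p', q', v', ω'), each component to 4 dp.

gyro term ω×Iω = (0.1859, -0.0022, -0.0312)
α = I⁻¹(τ − ω×Iω) = (-0.3993, 5.1100, 1.2747)
ω' = ω + α·dt = (0.1920, 1.4022, 1.1255)
2q̇ = q⊗(0,ω) = (-0.7844346, 0.4230600, -1.4116056, 0.3912198)
updated quaternion q' = (-0.4568, 0.7586, 0.4643, 0.0143)
linear accel F/m = (0.3400, 0.3400, -0.1000)
p + v·dt = (-0.3900, -2.2340, -1.2960)
v' = v + a·dt = (0.5068, -1.6932, 0.1980)

p' = (-0.3900, -2.2340, -1.2960)
q' = (-0.4568, 0.7586, 0.4643, 0.0143)
v' = (0.5068, -1.6932, 0.1980)
ω' = (0.1920, 1.4022, 1.1255)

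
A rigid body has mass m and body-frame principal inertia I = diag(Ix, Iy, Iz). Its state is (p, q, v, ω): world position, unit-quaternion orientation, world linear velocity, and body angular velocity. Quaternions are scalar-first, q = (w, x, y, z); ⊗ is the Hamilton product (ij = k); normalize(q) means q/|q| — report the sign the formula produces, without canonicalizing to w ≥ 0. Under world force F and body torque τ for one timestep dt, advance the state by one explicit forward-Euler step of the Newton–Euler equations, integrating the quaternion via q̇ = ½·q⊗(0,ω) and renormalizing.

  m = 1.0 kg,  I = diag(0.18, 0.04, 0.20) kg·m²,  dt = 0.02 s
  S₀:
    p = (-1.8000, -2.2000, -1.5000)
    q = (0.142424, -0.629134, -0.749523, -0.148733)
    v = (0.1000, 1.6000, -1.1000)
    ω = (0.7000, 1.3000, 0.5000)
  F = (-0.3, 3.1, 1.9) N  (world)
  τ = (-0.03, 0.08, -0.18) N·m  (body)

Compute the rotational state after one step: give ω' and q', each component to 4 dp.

ω' = (0.6851, 1.3435, 0.4947)
q' = (0.1573, -0.6299, -0.7455, -0.1509)

ω×(Iω) gyroscopic = (0.1040, -0.0070, -0.1274)
(τ − ω×Iω)/I = (-0.7444, 2.1750, -0.2630)
ω' = ω + α·dt = (0.6851, 1.3435, 0.4947)
q⊗(0,ω) = (1.4891402, -0.0817118, 0.3956051, -0.2219961)
q' = normalize(q + ½dt·q⊗(0,ω)) = (0.1573, -0.6299, -0.7455, -0.1509)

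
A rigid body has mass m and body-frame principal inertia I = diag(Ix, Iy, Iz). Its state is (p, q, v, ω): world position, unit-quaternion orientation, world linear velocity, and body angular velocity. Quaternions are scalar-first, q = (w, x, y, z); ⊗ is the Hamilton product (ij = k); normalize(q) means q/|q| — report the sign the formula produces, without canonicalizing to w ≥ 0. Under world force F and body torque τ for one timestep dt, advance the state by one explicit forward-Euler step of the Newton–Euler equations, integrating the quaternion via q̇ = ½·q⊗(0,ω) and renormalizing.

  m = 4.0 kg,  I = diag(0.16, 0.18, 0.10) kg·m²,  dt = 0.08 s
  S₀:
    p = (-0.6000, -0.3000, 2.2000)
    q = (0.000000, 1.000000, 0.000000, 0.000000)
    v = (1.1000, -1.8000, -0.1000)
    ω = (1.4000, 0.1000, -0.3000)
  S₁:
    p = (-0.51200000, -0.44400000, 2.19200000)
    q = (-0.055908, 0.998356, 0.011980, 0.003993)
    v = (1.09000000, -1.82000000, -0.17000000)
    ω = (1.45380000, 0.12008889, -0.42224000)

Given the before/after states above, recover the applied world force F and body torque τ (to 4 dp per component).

Δω = ω₁−ω₀ = (0.05380000, 0.02008889, -0.12224000)
gyro term ω₀×Iω₀ = (0.0024, -0.0252, 0.0028)
applied torque τ = (0.1100, 0.0200, -0.1500)
velocity change Δv = (-0.01000000, -0.02000000, -0.07000000)
applied force F = (-0.5000, -1.0000, -3.5000)

F = (-0.5000, -1.0000, -3.5000)
τ = (0.1100, 0.0200, -0.1500)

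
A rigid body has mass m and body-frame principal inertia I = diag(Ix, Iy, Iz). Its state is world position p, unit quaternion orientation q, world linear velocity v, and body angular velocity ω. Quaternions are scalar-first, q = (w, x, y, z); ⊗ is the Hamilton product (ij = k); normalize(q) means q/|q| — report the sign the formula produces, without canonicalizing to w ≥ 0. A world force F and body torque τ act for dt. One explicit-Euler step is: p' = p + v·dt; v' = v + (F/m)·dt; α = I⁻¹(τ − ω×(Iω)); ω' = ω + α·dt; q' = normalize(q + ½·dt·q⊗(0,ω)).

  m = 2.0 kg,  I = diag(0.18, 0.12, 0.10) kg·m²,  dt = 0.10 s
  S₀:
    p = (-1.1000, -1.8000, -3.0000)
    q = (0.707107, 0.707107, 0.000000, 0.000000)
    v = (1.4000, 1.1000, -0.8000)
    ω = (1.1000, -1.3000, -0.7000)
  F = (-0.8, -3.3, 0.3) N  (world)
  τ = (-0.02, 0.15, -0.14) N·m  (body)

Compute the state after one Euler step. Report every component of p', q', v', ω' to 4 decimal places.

precession coupling ω×(Iω) = (-0.0182, -0.0616, 0.0858)
angular accel α = (-0.0100, 1.7633, -2.2580)
new body rate ω' = (1.0990, -1.1237, -0.9258)
q⊗(0,ω) = (-0.7778177, 0.7778177, -0.4242642, -1.4142140)
q' = normalize(q + ½dt·q⊗(0,ω)) = (0.6654, 0.7429, -0.0211, -0.0704)
a = (-0.4000, -1.6500, 0.1500)
p' = p + v·dt = (-0.9600, -1.6900, -3.0800)
v' = v + a·dt = (1.3600, 0.9350, -0.7850)

p' = (-0.9600, -1.6900, -3.0800)
q' = (0.6654, 0.7429, -0.0211, -0.0704)
v' = (1.3600, 0.9350, -0.7850)
ω' = (1.0990, -1.1237, -0.9258)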